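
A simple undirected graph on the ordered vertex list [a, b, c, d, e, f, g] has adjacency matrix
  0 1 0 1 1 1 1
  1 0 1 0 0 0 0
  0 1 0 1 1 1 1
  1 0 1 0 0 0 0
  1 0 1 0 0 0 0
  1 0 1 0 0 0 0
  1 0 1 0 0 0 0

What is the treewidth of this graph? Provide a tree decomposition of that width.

Every bag has size at most 3, so the width is 3 − 1 = 2 and tw(G) ≤ 2. The edges a–e–c–g–a form a cycle, so G is not a tree and its treewidth is at least 2. Hence tw(G) = 2 exactly.

Treewidth 2.
Bags: B1 = {a, c, e}  B2 = {a, c, g}  B3 = {a, b, c}  B4 = {a, c, d}  B5 = {a, c, f}
Tree: B1–B2, B2–B3, B3–B4, B4–B5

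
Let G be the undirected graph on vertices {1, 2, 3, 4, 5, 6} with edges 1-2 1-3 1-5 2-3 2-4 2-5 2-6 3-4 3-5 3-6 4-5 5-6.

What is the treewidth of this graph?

3

A width-3 tree decomposition is:
Bags: B1 = {2, 3, 4, 5}  B2 = {2, 3, 5, 6}  B3 = {1, 2, 3, 5}
Tree: B1–B2, B1–B3
Each bag holds 4 vertices, so the decomposition has width 3, which upper-bounds the treewidth. On the other hand G contains the 4-clique {1, 2, 3, 5}. A clique must lie in a single bag of any decomposition, so no decomposition can have width below 3. Therefore the treewidth is 3.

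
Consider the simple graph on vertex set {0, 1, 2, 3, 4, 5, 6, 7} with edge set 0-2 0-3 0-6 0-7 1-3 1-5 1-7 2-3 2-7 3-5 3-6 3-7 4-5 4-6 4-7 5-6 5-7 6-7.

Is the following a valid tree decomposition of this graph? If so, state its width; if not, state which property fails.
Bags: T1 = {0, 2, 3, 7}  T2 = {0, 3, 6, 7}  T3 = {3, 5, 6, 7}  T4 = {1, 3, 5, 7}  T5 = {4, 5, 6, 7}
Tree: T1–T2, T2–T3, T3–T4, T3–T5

Yes; width 3.

Every vertex of G appears in some bag (union = {0, 1, 2, 3, 4, 5, 6, 7}); every edge is covered by a bag; and for each vertex v the set of bags containing v is connected in the bag tree. The decomposition is therefore valid. The largest bag has 4 vertices, so the width is 3.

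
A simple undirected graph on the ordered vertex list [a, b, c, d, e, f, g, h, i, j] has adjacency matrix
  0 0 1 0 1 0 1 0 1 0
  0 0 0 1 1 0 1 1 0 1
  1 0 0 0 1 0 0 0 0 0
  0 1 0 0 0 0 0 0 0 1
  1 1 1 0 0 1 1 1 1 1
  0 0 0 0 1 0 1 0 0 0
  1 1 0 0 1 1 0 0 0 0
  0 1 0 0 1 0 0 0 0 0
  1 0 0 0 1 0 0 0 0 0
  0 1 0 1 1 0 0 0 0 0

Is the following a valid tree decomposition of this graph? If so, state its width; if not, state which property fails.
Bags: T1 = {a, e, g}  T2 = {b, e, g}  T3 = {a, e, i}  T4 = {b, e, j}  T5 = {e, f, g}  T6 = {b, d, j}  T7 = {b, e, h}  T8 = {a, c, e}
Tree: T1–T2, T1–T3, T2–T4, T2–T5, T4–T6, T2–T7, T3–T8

Yes; width 2.

Vertex coverage: the bags together contain {a, b, c, d, e, f, g, h, i, j}, the full vertex set. Edge coverage: each edge of G has both endpoints in at least one bag. Running intersection: for every vertex, the bags containing it form a connected subtree. All three properties hold, so this is a valid tree decomposition of width max|bag| − 1 = 2, and hence tw(G) ≤ 2.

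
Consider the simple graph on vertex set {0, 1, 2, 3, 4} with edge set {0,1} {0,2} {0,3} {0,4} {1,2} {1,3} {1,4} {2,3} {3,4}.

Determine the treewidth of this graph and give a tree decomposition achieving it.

The largest bag has 4 vertices, giving width 3; this decomposition certifies tw(G) ≤ 3. Conversely, {0, 1, 2, 3} is a clique of size 4, and the vertices of any clique must share a bag in every tree decomposition; so some bag has ≥ 4 vertices and tw(G) ≥ 3. Hence tw(G) = 3 exactly.

Treewidth 3.
Bags: B1 = {0, 1, 3, 4}  B2 = {0, 1, 2, 3}
Tree: B1–B2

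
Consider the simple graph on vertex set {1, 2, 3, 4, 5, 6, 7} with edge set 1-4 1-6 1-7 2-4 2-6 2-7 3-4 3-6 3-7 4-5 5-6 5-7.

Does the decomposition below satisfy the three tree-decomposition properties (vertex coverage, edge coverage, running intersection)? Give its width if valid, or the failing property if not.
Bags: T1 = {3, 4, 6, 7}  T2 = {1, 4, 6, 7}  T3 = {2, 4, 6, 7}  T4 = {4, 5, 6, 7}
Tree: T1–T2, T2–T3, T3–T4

Vertex coverage: the bags together contain {1, 2, 3, 4, 5, 6, 7}, the full vertex set. Edge coverage: each edge of G has both endpoints in at least one bag. Running intersection: for every vertex, the bags containing it form a connected subtree. All three properties hold, so this is a valid tree decomposition of width max|bag| − 1 = 3, and hence tw(G) ≤ 3.

Yes; width 3.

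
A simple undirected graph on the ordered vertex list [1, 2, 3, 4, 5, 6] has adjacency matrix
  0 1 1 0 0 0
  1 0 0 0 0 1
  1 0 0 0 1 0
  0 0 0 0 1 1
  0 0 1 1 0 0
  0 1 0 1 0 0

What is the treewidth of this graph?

A width-2 tree decomposition is:
Bags: B1 = {3, 4, 5}  B2 = {3, 4, 6}  B3 = {2, 3, 6}  B4 = {1, 2, 3}
Tree: B1–B2, B2–B3, B3–B4
Each bag holds 3 vertices, so the decomposition has width 2, which upper-bounds the treewidth. The edges 3–5–4–6–2–1–3 form a cycle, so G is not a tree and its treewidth is at least 2. Combining the bounds, tw(G) = 2.

2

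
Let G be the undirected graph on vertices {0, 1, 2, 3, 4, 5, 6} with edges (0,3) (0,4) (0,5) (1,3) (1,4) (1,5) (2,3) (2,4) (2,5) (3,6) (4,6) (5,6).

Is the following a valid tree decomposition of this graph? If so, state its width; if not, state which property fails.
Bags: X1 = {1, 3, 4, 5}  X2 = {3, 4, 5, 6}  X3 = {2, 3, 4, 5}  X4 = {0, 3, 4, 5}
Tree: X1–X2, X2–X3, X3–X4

Every vertex of G appears in some bag (union = {0, 1, 2, 3, 4, 5, 6}); every edge is covered by a bag; and for each vertex v the set of bags containing v is connected in the bag tree. The decomposition is therefore valid. The largest bag has 4 vertices, so the width is 3.

Yes; width 3.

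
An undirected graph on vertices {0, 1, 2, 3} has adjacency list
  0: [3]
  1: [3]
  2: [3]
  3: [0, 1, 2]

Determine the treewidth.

1

A width-1 tree decomposition is:
Bags: B1 = {0, 3}  B2 = {2, 3}  B3 = {1, 3}
Tree: B1–B2, B2–B3
The largest bag has 2 vertices, giving width 1; this decomposition certifies tw(G) ≤ 1. Since G has at least one edge (e.g. 0–3), it is not an edgeless graph, so tw(G) ≥ 1. The upper and lower bounds meet at 1, so that is the treewidth.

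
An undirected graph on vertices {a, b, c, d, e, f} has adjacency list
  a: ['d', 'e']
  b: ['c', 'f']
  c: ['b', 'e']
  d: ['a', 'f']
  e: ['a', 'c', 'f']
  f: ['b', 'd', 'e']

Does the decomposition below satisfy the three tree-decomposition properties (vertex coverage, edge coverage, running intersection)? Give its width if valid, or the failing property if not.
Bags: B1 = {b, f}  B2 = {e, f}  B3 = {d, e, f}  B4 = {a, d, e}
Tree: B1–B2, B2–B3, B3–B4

No — vertex c appears in no bag.

A tree decomposition must satisfy three properties: every vertex lies in some bag; for every edge, both endpoints lie together in some bag; and for every vertex, the bags containing it form a connected subtree. Here vertex c appears in no bag, so the decomposition is invalid.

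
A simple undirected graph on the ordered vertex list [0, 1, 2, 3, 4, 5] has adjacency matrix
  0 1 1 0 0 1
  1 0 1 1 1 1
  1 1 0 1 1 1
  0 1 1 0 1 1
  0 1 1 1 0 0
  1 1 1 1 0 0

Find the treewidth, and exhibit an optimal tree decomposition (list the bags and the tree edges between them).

Each bag holds 4 vertices, so the decomposition has width 3, which upper-bounds the treewidth. For the lower bound, the 4 vertices {0, 1, 2, 5} are pairwise adjacent, and any tree decomposition puts a clique entirely inside one bag — forcing width ≥ 3. Hence tw(G) = 3 exactly.

Treewidth 3.
One such decomposition:
Bags: B1 = {0, 1, 2, 5}  B2 = {1, 2, 3, 5}  B3 = {1, 2, 3, 4}
Tree: B1–B2, B2–B3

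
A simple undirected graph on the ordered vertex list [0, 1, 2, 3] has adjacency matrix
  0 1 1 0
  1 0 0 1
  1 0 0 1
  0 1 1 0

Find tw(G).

A width-2 tree decomposition is:
Bags: B1 = {0, 2, 3}  B2 = {0, 1, 3}
Tree: B1–B2
Every bag has size at most 3, so the width is 3 − 1 = 2 and tw(G) ≤ 2. Since 3–2–0–1–3 is a cycle in G, G is not acyclic. Forests are exactly the graphs of treewidth ≤ 1, so tw(G) ≥ 2. Combining the bounds, tw(G) = 2.

2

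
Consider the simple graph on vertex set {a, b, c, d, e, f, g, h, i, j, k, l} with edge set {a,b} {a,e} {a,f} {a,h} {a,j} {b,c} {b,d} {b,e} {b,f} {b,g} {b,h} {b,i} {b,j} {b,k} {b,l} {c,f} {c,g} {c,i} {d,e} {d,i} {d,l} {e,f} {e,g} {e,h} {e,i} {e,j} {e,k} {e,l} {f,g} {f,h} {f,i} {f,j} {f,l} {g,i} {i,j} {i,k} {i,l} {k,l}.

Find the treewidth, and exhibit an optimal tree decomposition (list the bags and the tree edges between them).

Treewidth 4.
One such decomposition:
Bags: B1 = {b, e, f, i, j}  B2 = {b, e, f, i, l}  B3 = {b, e, f, g, i}  B4 = {b, d, e, i, l}  B5 = {a, b, e, f, j}  B6 = {b, c, f, g, i}  B7 = {a, b, e, f, h}  B8 = {b, e, i, k, l}
Tree: B1–B2, B2–B3, B2–B4, B1–B5, B3–B6, B5–B7, B2–B8

Every bag has size at most 5, so the width is 5 − 1 = 4 and tw(G) ≤ 4. Conversely, {b, d, e, i, l} is a clique of size 5, and the vertices of any clique must share a bag in every tree decomposition; so some bag has ≥ 5 vertices and tw(G) ≥ 4. The upper and lower bounds meet at 4, so that is the treewidth.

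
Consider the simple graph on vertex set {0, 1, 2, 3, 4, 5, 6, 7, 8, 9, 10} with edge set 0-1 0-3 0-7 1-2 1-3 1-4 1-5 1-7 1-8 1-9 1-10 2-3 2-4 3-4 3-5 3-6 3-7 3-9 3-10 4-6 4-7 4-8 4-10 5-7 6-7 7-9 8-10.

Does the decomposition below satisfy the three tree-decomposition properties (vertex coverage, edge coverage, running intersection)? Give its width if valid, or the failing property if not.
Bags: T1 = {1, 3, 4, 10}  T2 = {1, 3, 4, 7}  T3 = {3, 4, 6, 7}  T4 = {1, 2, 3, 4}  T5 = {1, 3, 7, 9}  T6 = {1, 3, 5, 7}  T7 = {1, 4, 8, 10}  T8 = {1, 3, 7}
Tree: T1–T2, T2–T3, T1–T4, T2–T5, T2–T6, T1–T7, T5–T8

No — vertex 0 appears in no bag.

A tree decomposition must satisfy three properties: every vertex lies in some bag; for every edge, both endpoints lie together in some bag; and for every vertex, the bags containing it form a connected subtree. Here vertex 0 appears in no bag, so the decomposition is invalid.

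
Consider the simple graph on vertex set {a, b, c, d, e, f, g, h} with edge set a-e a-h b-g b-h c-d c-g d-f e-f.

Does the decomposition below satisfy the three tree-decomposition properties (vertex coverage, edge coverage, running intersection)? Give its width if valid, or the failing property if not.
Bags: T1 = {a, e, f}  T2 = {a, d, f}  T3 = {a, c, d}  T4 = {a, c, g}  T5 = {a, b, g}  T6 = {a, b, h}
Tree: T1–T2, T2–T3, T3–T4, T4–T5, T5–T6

Checking the three conditions: (i) the bags cover all of {a, b, c, d, e, f, g, h}; (ii) for each edge, some bag contains both endpoints; (iii) the bags containing any fixed vertex form a subtree. All hold, so the decomposition is valid with width 3 − 1 = 2.

Yes; width 2.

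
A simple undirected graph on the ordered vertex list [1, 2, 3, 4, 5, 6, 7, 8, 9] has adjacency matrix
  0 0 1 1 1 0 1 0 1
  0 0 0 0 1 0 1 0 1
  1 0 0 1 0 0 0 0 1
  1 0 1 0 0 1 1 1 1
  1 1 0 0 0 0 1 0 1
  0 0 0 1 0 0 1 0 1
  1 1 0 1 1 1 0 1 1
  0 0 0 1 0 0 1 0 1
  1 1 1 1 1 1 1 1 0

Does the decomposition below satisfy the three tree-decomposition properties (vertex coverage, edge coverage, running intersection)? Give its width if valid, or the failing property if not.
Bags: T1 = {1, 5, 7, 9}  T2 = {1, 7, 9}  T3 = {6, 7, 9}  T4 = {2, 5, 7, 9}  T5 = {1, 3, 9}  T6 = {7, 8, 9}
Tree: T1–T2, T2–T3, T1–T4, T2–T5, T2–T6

No — vertex 4 appears in no bag.

A tree decomposition must satisfy three properties: every vertex lies in some bag; for every edge, both endpoints lie together in some bag; and for every vertex, the bags containing it form a connected subtree. Here vertex 4 appears in no bag, so the decomposition is invalid.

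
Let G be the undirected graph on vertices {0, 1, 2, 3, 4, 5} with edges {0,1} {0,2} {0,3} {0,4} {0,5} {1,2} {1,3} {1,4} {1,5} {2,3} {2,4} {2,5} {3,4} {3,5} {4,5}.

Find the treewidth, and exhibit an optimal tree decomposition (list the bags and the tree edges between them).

With just one bag of size 6, the width is 6 − 1 = 5, so tw(G) ≤ 5. For the lower bound, the 6 vertices {0, 1, 2, 3, 4, 5} are pairwise adjacent, and any tree decomposition puts a clique entirely inside one bag — forcing width ≥ 5. Hence tw(G) = 5 exactly.

Treewidth 5.
One such decomposition:
Bags: B1 = {0, 1, 2, 3, 4, 5}
Tree: (single bag)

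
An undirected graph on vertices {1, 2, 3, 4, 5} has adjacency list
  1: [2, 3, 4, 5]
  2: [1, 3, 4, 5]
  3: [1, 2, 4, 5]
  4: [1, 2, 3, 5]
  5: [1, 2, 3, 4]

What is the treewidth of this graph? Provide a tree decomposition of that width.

A single bag containing all 5 vertices is trivially a valid decomposition of width 4. Conversely, {1, 2, 3, 4, 5} is a clique of size 5, and the vertices of any clique must share a bag in every tree decomposition; so some bag has ≥ 5 vertices and tw(G) ≥ 4. Therefore the treewidth is 4.

Treewidth 4.
One such decomposition:
Bags: B1 = {1, 2, 3, 4, 5}
Tree: (single bag)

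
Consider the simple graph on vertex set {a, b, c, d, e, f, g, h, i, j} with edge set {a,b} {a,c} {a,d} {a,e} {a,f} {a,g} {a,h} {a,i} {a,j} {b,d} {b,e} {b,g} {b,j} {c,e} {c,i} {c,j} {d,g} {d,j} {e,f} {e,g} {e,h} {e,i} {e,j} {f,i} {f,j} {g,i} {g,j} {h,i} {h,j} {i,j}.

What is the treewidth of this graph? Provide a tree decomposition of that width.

Treewidth 4.
One optimal decomposition is:
Bags: B1 = {a, e, h, i, j}  B2 = {a, e, g, i, j}  B3 = {a, e, f, i, j}  B4 = {a, b, e, g, j}  B5 = {a, c, e, i, j}  B6 = {a, b, d, g, j}
Tree: B1–B2, B2–B3, B2–B4, B3–B5, B4–B6

The largest bag has 5 vertices, giving width 4; this decomposition certifies tw(G) ≤ 4. On the other hand G contains the 5-clique {a, b, d, g, j}. A clique must lie in a single bag of any decomposition, so no decomposition can have width below 4. Combining the bounds, tw(G) = 4.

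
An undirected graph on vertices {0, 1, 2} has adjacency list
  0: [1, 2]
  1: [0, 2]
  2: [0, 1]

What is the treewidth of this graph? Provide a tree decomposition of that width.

A single bag containing all 3 vertices is trivially a valid decomposition of width 2. Conversely, {0, 1, 2} is a clique of size 3, and the vertices of any clique must share a bag in every tree decomposition; so some bag has ≥ 3 vertices and tw(G) ≥ 2. Therefore the treewidth is 2.

Treewidth 2.
Bags: B1 = {0, 1, 2}
Tree: (single bag)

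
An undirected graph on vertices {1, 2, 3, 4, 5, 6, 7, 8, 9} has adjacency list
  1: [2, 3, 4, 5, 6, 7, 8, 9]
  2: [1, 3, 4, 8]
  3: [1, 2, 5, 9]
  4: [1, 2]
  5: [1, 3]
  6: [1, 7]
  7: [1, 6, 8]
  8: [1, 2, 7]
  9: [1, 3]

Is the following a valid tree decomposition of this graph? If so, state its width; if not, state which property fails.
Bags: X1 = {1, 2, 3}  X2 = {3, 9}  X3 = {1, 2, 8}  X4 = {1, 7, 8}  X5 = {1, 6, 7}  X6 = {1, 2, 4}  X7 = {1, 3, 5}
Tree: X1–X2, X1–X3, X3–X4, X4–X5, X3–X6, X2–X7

A tree decomposition must satisfy three properties: every vertex lies in some bag; for every edge, both endpoints lie together in some bag; and for every vertex, the bags containing it form a connected subtree. Here edge (1,9) lies in no bag, so the decomposition is invalid.

No — edge (1,9) lies in no bag.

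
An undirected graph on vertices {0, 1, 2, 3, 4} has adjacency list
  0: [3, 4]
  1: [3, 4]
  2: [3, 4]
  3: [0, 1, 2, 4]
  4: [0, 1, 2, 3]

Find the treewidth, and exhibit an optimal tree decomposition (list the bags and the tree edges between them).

Treewidth 2.
One such decomposition:
Bags: B1 = {0, 3, 4}  B2 = {1, 3, 4}  B3 = {2, 3, 4}
Tree: B1–B2, B2–B3

Every bag has size at most 3, so the width is 3 − 1 = 2 and tw(G) ≤ 2. Conversely, {0, 3, 4} is a clique of size 3, and the vertices of any clique must share a bag in every tree decomposition; so some bag has ≥ 3 vertices and tw(G) ≥ 2. Hence tw(G) = 2 exactly.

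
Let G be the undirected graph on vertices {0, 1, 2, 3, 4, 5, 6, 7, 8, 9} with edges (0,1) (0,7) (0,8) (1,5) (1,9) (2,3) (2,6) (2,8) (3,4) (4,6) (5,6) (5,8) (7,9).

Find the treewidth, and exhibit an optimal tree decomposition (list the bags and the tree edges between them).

Treewidth 2.
Bags: B1 = {0, 7, 9}  B2 = {0, 1, 9}  B3 = {0, 1, 8}  B4 = {1, 5, 8}  B5 = {2, 5, 8}  B6 = {2, 5, 6}  B7 = {2, 3, 6}  B8 = {3, 4, 6}
Tree: B1–B2, B2–B3, B3–B4, B4–B5, B5–B6, B6–B7, B7–B8

The largest bag has 3 vertices, giving width 2; this decomposition certifies tw(G) ≤ 2. The edges 7–9–1–0–7 form a cycle, so G is not a tree and its treewidth is at least 2. Therefore the treewidth is 2.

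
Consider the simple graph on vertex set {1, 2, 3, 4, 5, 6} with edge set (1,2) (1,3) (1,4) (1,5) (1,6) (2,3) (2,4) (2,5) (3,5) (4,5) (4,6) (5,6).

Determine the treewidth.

3

A width-3 tree decomposition is:
Bags: B1 = {1, 4, 5, 6}  B2 = {1, 2, 4, 5}  B3 = {1, 2, 3, 5}
Tree: B1–B2, B2–B3
Each bag holds 4 vertices, so the decomposition has width 3, which upper-bounds the treewidth. For the lower bound, the 4 vertices {1, 2, 3, 5} are pairwise adjacent, and any tree decomposition puts a clique entirely inside one bag — forcing width ≥ 3. Hence tw(G) = 3 exactly.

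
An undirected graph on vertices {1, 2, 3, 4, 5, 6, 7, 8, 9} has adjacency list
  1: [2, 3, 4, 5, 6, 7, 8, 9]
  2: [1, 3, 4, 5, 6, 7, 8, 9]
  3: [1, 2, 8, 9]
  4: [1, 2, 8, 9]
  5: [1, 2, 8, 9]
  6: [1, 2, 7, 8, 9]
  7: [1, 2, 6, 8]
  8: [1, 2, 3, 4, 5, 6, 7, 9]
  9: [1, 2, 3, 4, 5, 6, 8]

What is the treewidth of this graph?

A width-4 tree decomposition is:
Bags: B1 = {1, 2, 5, 8, 9}  B2 = {1, 2, 6, 8, 9}  B3 = {1, 2, 4, 8, 9}  B4 = {1, 2, 6, 7, 8}  B5 = {1, 2, 3, 8, 9}
Tree: B1–B2, B2–B3, B2–B4, B1–B5
Each bag holds 5 vertices, so the decomposition has width 4, which upper-bounds the treewidth. For the lower bound, the 5 vertices {1, 2, 3, 8, 9} are pairwise adjacent, and any tree decomposition puts a clique entirely inside one bag — forcing width ≥ 4. Hence tw(G) = 4 exactly.

4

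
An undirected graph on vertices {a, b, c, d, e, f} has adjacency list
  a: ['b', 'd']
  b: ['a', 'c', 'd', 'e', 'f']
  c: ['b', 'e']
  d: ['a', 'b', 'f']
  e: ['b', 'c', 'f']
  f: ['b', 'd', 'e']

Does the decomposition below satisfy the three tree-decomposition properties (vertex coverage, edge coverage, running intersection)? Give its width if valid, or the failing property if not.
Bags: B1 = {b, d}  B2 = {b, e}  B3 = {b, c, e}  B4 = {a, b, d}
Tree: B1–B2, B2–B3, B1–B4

A tree decomposition must satisfy three properties: every vertex lies in some bag; for every edge, both endpoints lie together in some bag; and for every vertex, the bags containing it form a connected subtree. Here vertex f appears in no bag, so the decomposition is invalid.

No — vertex f appears in no bag.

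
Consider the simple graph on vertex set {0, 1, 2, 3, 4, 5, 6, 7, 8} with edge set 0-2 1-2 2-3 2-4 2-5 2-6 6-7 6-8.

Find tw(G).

A width-1 tree decomposition is:
Bags: B1 = {2, 3}  B2 = {2, 4}  B3 = {2, 6}  B4 = {6, 7}  B5 = {6, 8}  B6 = {1, 2}  B7 = {2, 5}  B8 = {0, 2}
Tree: B1–B2, B2–B3, B3–B4, B4–B5, B3–B6, B3–B7, B1–B8
The largest bag has 2 vertices, giving width 1; this decomposition certifies tw(G) ≤ 1. Any graph with an edge has treewidth ≥ 1, and G has the edge 3–2. Therefore the treewidth is 1.

1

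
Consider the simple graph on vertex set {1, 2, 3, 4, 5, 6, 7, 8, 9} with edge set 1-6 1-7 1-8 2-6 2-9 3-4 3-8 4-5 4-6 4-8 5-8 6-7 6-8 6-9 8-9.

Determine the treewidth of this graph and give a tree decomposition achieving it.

Every bag has size at most 3, so the width is 3 − 1 = 2 and tw(G) ≤ 2. For the lower bound, the 3 vertices {3, 4, 8} are pairwise adjacent, and any tree decomposition puts a clique entirely inside one bag — forcing width ≥ 2. Hence tw(G) = 2 exactly.

Treewidth 2.
One such decomposition:
Bags: B1 = {6, 8, 9}  B2 = {1, 6, 8}  B3 = {4, 6, 8}  B4 = {4, 5, 8}  B5 = {1, 6, 7}  B6 = {2, 6, 9}  B7 = {3, 4, 8}
Tree: B1–B2, B1–B3, B3–B4, B2–B5, B1–B6, B4–B7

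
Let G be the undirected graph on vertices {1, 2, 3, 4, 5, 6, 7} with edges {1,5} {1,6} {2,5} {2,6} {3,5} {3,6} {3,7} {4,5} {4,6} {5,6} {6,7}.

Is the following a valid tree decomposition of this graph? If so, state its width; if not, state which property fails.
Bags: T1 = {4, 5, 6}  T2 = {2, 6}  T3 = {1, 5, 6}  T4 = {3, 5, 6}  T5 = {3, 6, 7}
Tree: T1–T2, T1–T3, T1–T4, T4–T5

No — edge (5,2) lies in no bag.

A tree decomposition must satisfy three properties: every vertex lies in some bag; for every edge, both endpoints lie together in some bag; and for every vertex, the bags containing it form a connected subtree. Here edge (5,2) lies in no bag, so the decomposition is invalid.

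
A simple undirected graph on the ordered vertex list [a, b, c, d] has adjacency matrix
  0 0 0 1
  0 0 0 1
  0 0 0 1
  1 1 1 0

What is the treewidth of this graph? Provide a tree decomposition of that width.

The largest bag has 2 vertices, giving width 1; this decomposition certifies tw(G) ≤ 1. Any graph with an edge has treewidth ≥ 1, and G has the edge d–c. Hence tw(G) = 1 exactly.

Treewidth 1.
Bags: B1 = {c, d}  B2 = {b, d}  B3 = {a, d}
Tree: B1–B2, B1–B3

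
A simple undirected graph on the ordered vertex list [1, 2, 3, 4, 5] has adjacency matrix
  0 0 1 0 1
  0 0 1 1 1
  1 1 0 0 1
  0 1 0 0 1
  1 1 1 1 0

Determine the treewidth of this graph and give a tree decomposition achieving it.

Treewidth 2.
One such decomposition:
Bags: B1 = {2, 3, 5}  B2 = {2, 4, 5}  B3 = {1, 3, 5}
Tree: B1–B2, B1–B3

Every bag has size at most 3, so the width is 3 − 1 = 2 and tw(G) ≤ 2. On the other hand G contains the 3-clique {1, 3, 5}. A clique must lie in a single bag of any decomposition, so no decomposition can have width below 2. Hence tw(G) = 2 exactly.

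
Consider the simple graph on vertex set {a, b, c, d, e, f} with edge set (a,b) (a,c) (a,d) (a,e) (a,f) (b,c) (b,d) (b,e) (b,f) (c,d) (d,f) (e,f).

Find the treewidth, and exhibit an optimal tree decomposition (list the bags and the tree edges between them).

The largest bag has 4 vertices, giving width 3; this decomposition certifies tw(G) ≤ 3. For the lower bound, the 4 vertices {a, b, c, d} are pairwise adjacent, and any tree decomposition puts a clique entirely inside one bag — forcing width ≥ 3. Hence tw(G) = 3 exactly.

Treewidth 3.
Bags: B1 = {a, b, d, f}  B2 = {a, b, c, d}  B3 = {a, b, e, f}
Tree: B1–B2, B1–B3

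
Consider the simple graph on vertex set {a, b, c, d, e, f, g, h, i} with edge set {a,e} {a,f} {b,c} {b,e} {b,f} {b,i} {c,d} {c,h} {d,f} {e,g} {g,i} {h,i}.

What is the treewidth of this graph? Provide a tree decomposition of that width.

Treewidth 3.
One such decomposition:
Bags: B1 = {a, e, g, i}  B2 = {a, b, e, i}  B3 = {a, b, f, i}  B4 = {b, f, h, i}  B5 = {b, c, f, h}  B6 = {c, d, f, h}
Tree: B1–B2, B2–B3, B3–B4, B4–B5, B5–B6

Every bag has size at most 4, so the width is 4 − 1 = 3 and tw(G) ≤ 3. For the lower bound: the 4 vertex sets {a,e,g}, {i}, {b}, {c,d,f,h} are disjoint, each induces a connected subgraph, and every pair is joined by at least one edge of G. Contracting each set to a single vertex therefore yields K_{4} as a minor, and since treewidth is minor-monotone, tw(G) ≥ tw(K_{4}) = 3. Hence tw(G) = 3 exactly.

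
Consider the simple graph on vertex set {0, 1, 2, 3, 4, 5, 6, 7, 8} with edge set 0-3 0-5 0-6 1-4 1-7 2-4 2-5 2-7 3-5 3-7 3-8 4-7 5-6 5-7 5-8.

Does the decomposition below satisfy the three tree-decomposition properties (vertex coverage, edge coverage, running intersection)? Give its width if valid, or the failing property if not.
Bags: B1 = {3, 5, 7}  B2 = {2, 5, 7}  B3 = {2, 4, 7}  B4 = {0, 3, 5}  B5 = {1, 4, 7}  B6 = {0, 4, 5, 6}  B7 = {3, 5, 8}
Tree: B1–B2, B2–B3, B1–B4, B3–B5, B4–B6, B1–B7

No — bags containing vertex 4 are not connected in the tree.

A tree decomposition must satisfy three properties: every vertex lies in some bag; for every edge, both endpoints lie together in some bag; and for every vertex, the bags containing it form a connected subtree. Here bags containing vertex 4 are not connected in the tree, so the decomposition is invalid.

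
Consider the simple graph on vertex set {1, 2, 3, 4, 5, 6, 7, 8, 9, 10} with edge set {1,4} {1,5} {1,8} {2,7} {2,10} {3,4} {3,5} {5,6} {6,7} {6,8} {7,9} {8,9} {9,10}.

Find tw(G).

2

A width-2 tree decomposition is:
Bags: B1 = {2, 7, 10}  B2 = {7, 9, 10}  B3 = {6, 7, 9}  B4 = {6, 8, 9}  B5 = {5, 6, 8}  B6 = {1, 5, 8}  B7 = {1, 3, 5}  B8 = {1, 3, 4}
Tree: B1–B2, B2–B3, B3–B4, B4–B5, B5–B6, B6–B7, B7–B8
Every bag has size at most 3, so the width is 3 − 1 = 2 and tw(G) ≤ 2. Since 2–10–9–7–2 is a cycle in G, G is not acyclic. Forests are exactly the graphs of treewidth ≤ 1, so tw(G) ≥ 2. The upper and lower bounds meet at 2, so that is the treewidth.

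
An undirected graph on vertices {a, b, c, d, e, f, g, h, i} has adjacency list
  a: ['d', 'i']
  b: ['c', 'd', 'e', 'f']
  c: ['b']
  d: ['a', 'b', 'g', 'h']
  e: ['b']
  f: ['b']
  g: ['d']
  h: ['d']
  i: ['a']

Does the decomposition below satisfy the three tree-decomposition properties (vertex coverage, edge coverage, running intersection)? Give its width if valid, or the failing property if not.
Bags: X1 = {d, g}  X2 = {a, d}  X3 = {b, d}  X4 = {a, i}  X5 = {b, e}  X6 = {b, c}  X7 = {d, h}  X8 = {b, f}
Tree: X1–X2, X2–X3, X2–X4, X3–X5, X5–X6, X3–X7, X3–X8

Every vertex of G appears in some bag (union = {a, b, c, d, e, f, g, h, i}); every edge is covered by a bag; and for each vertex v the set of bags containing v is connected in the bag tree. The decomposition is therefore valid. The largest bag has 2 vertices, so the width is 1.

Yes; width 1.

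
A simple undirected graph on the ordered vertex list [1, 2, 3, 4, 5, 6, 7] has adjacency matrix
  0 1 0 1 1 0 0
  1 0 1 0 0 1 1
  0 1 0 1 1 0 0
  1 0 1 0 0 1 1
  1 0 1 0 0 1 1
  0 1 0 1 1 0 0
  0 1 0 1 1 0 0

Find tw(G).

A width-3 tree decomposition is:
Bags: B1 = {2, 4, 5, 7}  B2 = {2, 3, 4, 5}  B3 = {2, 4, 5, 6}  B4 = {1, 2, 4, 5}
Tree: B1–B2, B2–B3, B3–B4
Each bag holds 4 vertices, so the decomposition has width 3, which upper-bounds the treewidth. For the lower bound: the 4 vertex sets {5,7}, {3,4}, {2}, {6} are disjoint, each induces a connected subgraph, and every pair is joined by at least one edge of G. Contracting each set to a single vertex therefore yields K_{4} as a minor, and since treewidth is minor-monotone, tw(G) ≥ tw(K_{4}) = 3. Hence tw(G) = 3 exactly.

3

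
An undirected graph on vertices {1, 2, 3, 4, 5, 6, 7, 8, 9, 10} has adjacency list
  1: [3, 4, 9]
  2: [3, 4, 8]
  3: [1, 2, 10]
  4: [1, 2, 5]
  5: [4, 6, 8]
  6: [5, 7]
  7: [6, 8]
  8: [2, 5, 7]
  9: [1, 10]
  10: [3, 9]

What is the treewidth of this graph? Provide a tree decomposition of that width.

Every bag has size at most 3, so the width is 3 − 1 = 2 and tw(G) ≤ 2. The edges 9–10–3–1–9 form a cycle, so G is not a tree and its treewidth is at least 2. The upper and lower bounds meet at 2, so that is the treewidth.

Treewidth 2.
One such decomposition:
Bags: B1 = {1, 9, 10}  B2 = {1, 3, 10}  B3 = {1, 3, 4}  B4 = {2, 3, 4}  B5 = {2, 4, 5}  B6 = {2, 5, 8}  B7 = {5, 6, 8}  B8 = {6, 7, 8}
Tree: B1–B2, B2–B3, B3–B4, B4–B5, B5–B6, B6–B7, B7–B8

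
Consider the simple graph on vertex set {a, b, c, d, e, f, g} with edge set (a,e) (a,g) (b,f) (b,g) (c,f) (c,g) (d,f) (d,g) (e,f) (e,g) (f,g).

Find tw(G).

A width-2 tree decomposition is:
Bags: B1 = {e, f, g}  B2 = {a, e, g}  B3 = {d, f, g}  B4 = {c, f, g}  B5 = {b, f, g}
Tree: B1–B2, B1–B3, B3–B4, B1–B5
Each bag holds 3 vertices, so the decomposition has width 2, which upper-bounds the treewidth. Conversely, {a, e, g} is a clique of size 3, and the vertices of any clique must share a bag in every tree decomposition; so some bag has ≥ 3 vertices and tw(G) ≥ 2. Therefore the treewidth is 2.

2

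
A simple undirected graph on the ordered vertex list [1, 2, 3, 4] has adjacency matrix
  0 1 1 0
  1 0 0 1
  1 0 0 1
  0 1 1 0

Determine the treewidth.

2

A width-2 tree decomposition is:
Bags: B1 = {1, 3, 4}  B2 = {1, 2, 4}
Tree: B1–B2
The largest bag has 3 vertices, giving width 2; this decomposition certifies tw(G) ≤ 2. For the lower bound, G contains the cycle 4–3–1–2–4, so G is not a forest; only forests have treewidth ≤ 1, hence tw(G) ≥ 2. Hence tw(G) = 2 exactly.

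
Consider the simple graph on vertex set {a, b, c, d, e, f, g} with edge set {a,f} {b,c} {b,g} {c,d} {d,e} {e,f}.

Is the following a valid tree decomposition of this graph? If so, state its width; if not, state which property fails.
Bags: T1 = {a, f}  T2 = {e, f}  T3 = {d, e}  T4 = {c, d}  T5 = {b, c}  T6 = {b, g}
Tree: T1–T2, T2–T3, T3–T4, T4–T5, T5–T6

Yes; width 1.

Every vertex of G appears in some bag (union = {a, b, c, d, e, f, g}); every edge is covered by a bag; and for each vertex v the set of bags containing v is connected in the bag tree. The decomposition is therefore valid. The largest bag has 2 vertices, so the width is 1.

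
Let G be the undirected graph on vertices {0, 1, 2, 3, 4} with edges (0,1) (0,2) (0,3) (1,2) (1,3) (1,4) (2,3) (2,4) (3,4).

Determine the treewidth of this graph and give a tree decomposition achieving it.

Each bag holds 4 vertices, so the decomposition has width 3, which upper-bounds the treewidth. On the other hand G contains the 4-clique {0, 1, 2, 3}. A clique must lie in a single bag of any decomposition, so no decomposition can have width below 3. Combining the bounds, tw(G) = 3.

Treewidth 3.
One such decomposition:
Bags: B1 = {0, 1, 2, 3}  B2 = {1, 2, 3, 4}
Tree: B1–B2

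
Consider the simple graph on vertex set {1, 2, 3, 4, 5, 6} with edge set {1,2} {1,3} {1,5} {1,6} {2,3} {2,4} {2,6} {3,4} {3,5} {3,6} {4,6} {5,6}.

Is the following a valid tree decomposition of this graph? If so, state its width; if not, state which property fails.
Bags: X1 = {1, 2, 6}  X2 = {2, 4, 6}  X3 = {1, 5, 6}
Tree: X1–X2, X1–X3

A tree decomposition must satisfy three properties: every vertex lies in some bag; for every edge, both endpoints lie together in some bag; and for every vertex, the bags containing it form a connected subtree. Here vertex 3 appears in no bag, so the decomposition is invalid.

No — vertex 3 appears in no bag.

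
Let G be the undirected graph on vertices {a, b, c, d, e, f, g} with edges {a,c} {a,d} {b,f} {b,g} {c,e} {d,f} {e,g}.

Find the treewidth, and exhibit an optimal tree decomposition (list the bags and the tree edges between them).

Treewidth 2.
Bags: B1 = {c, e, g}  B2 = {b, c, g}  B3 = {b, c, f}  B4 = {c, d, f}  B5 = {a, c, d}
Tree: B1–B2, B2–B3, B3–B4, B4–B5

Every bag has size at most 3, so the width is 3 − 1 = 2 and tw(G) ≤ 2. Since c–e–g–b–f–d–a–c is a cycle in G, G is not acyclic. Forests are exactly the graphs of treewidth ≤ 1, so tw(G) ≥ 2. Combining the bounds, tw(G) = 2.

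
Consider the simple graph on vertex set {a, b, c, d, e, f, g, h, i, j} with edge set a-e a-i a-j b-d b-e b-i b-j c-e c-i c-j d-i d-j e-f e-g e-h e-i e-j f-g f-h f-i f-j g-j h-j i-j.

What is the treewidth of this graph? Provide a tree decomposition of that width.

Treewidth 3.
One optimal decomposition is:
Bags: B1 = {c, e, i, j}  B2 = {b, e, i, j}  B3 = {e, f, i, j}  B4 = {b, d, i, j}  B5 = {e, f, g, j}  B6 = {a, e, i, j}  B7 = {e, f, h, j}
Tree: B1–B2, B1–B3, B2–B4, B3–B5, B3–B6, B5–B7

Each bag holds 4 vertices, so the decomposition has width 3, which upper-bounds the treewidth. Conversely, {b, d, i, j} is a clique of size 4, and the vertices of any clique must share a bag in every tree decomposition; so some bag has ≥ 4 vertices and tw(G) ≥ 3. Hence tw(G) = 3 exactly.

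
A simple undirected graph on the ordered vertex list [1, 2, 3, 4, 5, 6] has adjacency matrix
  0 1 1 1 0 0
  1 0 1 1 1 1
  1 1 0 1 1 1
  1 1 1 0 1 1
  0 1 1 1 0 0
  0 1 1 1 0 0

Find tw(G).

3

A width-3 tree decomposition is:
Bags: B1 = {2, 3, 4, 6}  B2 = {2, 3, 4, 5}  B3 = {1, 2, 3, 4}
Tree: B1–B2, B2–B3
Every bag has size at most 4, so the width is 4 − 1 = 3 and tw(G) ≤ 3. For the lower bound, the 4 vertices {1, 2, 3, 4} are pairwise adjacent, and any tree decomposition puts a clique entirely inside one bag — forcing width ≥ 3. Hence tw(G) = 3 exactly.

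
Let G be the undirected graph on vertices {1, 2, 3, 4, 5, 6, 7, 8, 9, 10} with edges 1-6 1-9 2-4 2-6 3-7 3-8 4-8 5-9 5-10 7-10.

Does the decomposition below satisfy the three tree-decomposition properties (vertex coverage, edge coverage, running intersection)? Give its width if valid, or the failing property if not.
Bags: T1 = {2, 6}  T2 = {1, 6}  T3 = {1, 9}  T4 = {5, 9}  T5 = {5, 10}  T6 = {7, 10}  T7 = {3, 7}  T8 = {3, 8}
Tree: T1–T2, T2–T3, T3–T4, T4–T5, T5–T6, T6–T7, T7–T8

No — vertex 4 appears in no bag.

A tree decomposition must satisfy three properties: every vertex lies in some bag; for every edge, both endpoints lie together in some bag; and for every vertex, the bags containing it form a connected subtree. Here vertex 4 appears in no bag, so the decomposition is invalid.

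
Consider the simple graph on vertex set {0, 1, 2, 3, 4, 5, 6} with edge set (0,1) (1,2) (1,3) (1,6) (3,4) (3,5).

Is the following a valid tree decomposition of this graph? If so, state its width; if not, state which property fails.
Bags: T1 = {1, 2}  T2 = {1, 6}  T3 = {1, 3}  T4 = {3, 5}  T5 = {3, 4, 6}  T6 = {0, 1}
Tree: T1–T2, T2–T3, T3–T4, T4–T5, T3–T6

A tree decomposition must satisfy three properties: every vertex lies in some bag; for every edge, both endpoints lie together in some bag; and for every vertex, the bags containing it form a connected subtree. Here bags containing vertex 6 are not connected in the tree, so the decomposition is invalid.

No — bags containing vertex 6 are not connected in the tree.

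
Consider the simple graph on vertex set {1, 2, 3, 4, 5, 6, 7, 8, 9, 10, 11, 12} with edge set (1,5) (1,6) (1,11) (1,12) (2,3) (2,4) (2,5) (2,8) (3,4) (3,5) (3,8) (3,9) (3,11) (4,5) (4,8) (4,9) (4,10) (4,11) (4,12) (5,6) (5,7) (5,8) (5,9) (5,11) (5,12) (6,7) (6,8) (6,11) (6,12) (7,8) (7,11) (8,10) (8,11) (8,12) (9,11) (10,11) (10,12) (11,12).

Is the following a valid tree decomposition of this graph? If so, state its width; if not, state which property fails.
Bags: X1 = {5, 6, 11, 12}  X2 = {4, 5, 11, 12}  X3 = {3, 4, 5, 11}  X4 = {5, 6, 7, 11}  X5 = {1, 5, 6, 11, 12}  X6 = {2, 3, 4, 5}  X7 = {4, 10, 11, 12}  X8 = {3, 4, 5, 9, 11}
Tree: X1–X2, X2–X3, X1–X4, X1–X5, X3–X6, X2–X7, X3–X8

No — vertex 8 appears in no bag.

A tree decomposition must satisfy three properties: every vertex lies in some bag; for every edge, both endpoints lie together in some bag; and for every vertex, the bags containing it form a connected subtree. Here vertex 8 appears in no bag, so the decomposition is invalid.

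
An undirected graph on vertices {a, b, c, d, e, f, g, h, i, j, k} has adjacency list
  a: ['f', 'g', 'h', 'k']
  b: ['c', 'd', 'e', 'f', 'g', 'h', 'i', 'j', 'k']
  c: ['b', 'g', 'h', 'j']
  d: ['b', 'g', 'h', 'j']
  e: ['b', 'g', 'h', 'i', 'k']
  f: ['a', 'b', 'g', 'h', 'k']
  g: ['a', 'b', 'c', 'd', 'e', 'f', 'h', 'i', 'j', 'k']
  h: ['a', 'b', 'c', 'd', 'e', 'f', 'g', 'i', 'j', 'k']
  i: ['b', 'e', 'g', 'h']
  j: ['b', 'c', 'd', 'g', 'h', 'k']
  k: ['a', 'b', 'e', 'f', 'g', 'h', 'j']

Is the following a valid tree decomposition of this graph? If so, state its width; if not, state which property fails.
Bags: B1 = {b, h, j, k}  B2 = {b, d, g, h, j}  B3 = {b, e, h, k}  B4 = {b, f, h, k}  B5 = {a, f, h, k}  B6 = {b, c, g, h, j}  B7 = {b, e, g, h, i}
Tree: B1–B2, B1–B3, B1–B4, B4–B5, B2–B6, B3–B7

A tree decomposition must satisfy three properties: every vertex lies in some bag; for every edge, both endpoints lie together in some bag; and for every vertex, the bags containing it form a connected subtree. Here edge (g,k) lies in no bag, so the decomposition is invalid.

No — edge (g,k) lies in no bag.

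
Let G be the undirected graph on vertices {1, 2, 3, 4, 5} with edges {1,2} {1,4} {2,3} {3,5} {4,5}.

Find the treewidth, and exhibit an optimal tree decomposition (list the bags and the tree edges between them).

Every bag has size at most 3, so the width is 3 − 1 = 2 and tw(G) ≤ 2. The edges 4–1–2–3–5–4 form a cycle, so G is not a tree and its treewidth is at least 2. Hence tw(G) = 2 exactly.

Treewidth 2.
One optimal decomposition is:
Bags: B1 = {1, 2, 4}  B2 = {2, 3, 4}  B3 = {3, 4, 5}
Tree: B1–B2, B2–B3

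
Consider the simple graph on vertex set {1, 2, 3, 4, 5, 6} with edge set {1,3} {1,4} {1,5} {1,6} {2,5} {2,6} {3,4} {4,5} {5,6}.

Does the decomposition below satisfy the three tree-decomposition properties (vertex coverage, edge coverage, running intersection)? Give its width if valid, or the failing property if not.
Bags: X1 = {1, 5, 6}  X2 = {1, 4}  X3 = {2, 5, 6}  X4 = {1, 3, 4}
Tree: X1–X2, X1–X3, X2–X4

A tree decomposition must satisfy three properties: every vertex lies in some bag; for every edge, both endpoints lie together in some bag; and for every vertex, the bags containing it form a connected subtree. Here edge (5,4) lies in no bag, so the decomposition is invalid.

No — edge (5,4) lies in no bag.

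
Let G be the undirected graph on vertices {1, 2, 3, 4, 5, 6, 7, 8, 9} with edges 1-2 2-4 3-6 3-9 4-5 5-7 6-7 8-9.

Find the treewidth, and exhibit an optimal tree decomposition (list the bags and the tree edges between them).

Treewidth 1.
One optimal decomposition is:
Bags: B1 = {8, 9}  B2 = {3, 9}  B3 = {3, 6}  B4 = {6, 7}  B5 = {5, 7}  B6 = {4, 5}  B7 = {2, 4}  B8 = {1, 2}
Tree: B1–B2, B2–B3, B3–B4, B4–B5, B5–B6, B6–B7, B7–B8

Every bag has size at most 2, so the width is 2 − 1 = 1 and tw(G) ≤ 1. Any graph with an edge has treewidth ≥ 1, and G has the edge 8–9. Combining the bounds, tw(G) = 1.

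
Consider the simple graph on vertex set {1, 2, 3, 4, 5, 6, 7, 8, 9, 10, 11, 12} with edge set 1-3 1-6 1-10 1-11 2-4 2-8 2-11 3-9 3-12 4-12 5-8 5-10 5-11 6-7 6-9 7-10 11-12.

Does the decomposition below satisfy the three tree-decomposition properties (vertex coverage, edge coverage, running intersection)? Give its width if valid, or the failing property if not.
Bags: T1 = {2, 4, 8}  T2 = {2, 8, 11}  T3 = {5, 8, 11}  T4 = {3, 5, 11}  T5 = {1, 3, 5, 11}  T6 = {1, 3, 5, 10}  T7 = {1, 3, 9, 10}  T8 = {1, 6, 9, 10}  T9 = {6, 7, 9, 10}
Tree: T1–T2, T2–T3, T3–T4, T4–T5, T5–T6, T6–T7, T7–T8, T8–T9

No — vertex 12 appears in no bag.

A tree decomposition must satisfy three properties: every vertex lies in some bag; for every edge, both endpoints lie together in some bag; and for every vertex, the bags containing it form a connected subtree. Here vertex 12 appears in no bag, so the decomposition is invalid.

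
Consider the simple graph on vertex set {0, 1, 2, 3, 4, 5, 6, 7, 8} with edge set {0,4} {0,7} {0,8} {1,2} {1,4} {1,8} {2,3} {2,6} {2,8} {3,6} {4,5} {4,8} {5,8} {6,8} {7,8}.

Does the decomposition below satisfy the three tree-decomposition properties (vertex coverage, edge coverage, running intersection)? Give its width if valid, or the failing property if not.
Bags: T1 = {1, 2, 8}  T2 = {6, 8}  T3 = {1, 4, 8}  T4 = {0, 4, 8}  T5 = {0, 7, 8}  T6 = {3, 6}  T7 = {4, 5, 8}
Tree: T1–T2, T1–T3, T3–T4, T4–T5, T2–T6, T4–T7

No — edge (2,6) lies in no bag.

A tree decomposition must satisfy three properties: every vertex lies in some bag; for every edge, both endpoints lie together in some bag; and for every vertex, the bags containing it form a connected subtree. Here edge (2,6) lies in no bag, so the decomposition is invalid.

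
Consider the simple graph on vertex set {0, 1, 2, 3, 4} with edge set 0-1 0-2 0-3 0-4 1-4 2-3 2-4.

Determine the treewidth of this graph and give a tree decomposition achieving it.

Each bag holds 3 vertices, so the decomposition has width 2, which upper-bounds the treewidth. Conversely, {0, 1, 4} is a clique of size 3, and the vertices of any clique must share a bag in every tree decomposition; so some bag has ≥ 3 vertices and tw(G) ≥ 2. Hence tw(G) = 2 exactly.

Treewidth 2.
Bags: B1 = {0, 2, 4}  B2 = {0, 1, 4}  B3 = {0, 2, 3}
Tree: B1–B2, B1–B3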